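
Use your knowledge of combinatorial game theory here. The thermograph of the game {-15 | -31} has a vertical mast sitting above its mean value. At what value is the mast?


Game = {-15 | -31}, a switch {a | b} with numbers a > b.
Its thermograph has left wall a - t and right wall b + t, which meet at t = (a - b)/2, where both equal (a + b)/2. So the mast (mean value) is at (a + b)/2.
Mean = (-15 + (-31))/2 = -46/2 = -23

-23


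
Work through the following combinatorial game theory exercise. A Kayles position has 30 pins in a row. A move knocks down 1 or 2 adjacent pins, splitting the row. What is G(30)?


Kayles: a move removes 1 or 2 adjacent pins from a contiguous row.
Removing pins from a row of k leaves two independent rows (a, b) with a + b = k - 1 (one pin) or a + b = k - 2 (two pins); an end removal gives a = 0.
By Sprague-Grundy, G(k) = mex{ G(a) XOR G(b) } over all these splits. G(0) = 0.
G(1): splits (0,0):0^0=0 -> mex({0}) = 1
G(2): splits (0,1):0^1=1 (0,0):0^0=0 -> mex({0, 1}) = 2
G(3): splits (0,2):0^2=2 (1,1):1^1=0 (0,1):0^1=1 -> mex({0, 1, 2}) = 3
G(4): splits (0,3):0^3=3 (1,2):1^2=3 (0,2):0^2=2 (1,1):1^1=0 -> mex({0, 2, 3}) = 1
G(5): splits (0,4):0^1=1 (1,3):1^3=2 (2,2):2^2=0 (0,3):0^3=3 (1,2):1^2=3 -> mex({0, 1, 2, 3}) = 4
G(6) = mex({0, 1, 2, 4}) = 3
G(7) = mex({0, 1, 3, 4, 5}) = 2
G(8) = mex({0, 2, 3, 5, 6}) = 1
G(9) = mex({0, 1, 2, 3, 6, 7}) = 4
G(10) = mex({0, 1, 3, 4, 5, 7}) = 2
G(11) = mex({0, 1, 2, 3, 4, 5}) = 6
G(12) = mex({0, 1, 2, 3, 5, 6, 7}) = 4
G(13) = mex({0, 2, 3, 4, 6, 7}) = 1
G(14) = mex({0, 1, 4, 5, 6, 7}) = 2
G(15) = mex({0, 1, 2, 3, 4, 5, 6}) = 7
G(16) = mex({0, 2, 3, 5, 6, 7}) = 1
G(17) = mex({0, 1, 2, 3, 5, 6, 7}) = 4
G(18) = mex({0, 1, 2, 4, 5, 6}) = 3
G(19) = mex({0, 1, 3, 4, 5, 7}) = 2
G(20) = mex({0, 2, 3, 4, 5, 6, 7}) = 1
G(21) = mex({0, 1, 2, 3, 5, 6, 7}) = 4
G(22) = mex({0, 1, 2, 3, 4, 5, 7}) = 6
G(23) = mex({0, 1, 2, 3, 4, 5, 6}) = 7
G(24) = mex({0, 1, 2, 3, 5, 6, 7}) = 4
G(25) = mex({0, 2, 3, 4, 6, 7}) = 1
G(26) = mex({0, 1, 3, 4, 5, 6, 7}) = 2
G(27) = mex({0, 1, 2, 3, 4, 5, 6, 7}) = 8
G(28) = mex({0, 1, 2, 3, 4, 6, 7, 8}) = 5
G(29) = mex({0, 1, 2, 3, 5, 6, 7, 8, 9}) = 4
G(30) = mex({0, 1, 2, 3, 4, 5, 6, 9, 10}) = 7
Therefore G(30) = 7.

7


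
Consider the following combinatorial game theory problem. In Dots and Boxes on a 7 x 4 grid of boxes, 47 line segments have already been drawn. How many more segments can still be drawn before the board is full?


Grid: 7 x 4 boxes, i.e. 8 rows and 5 columns of dots.
Horizontal edges: (rows + 1) * cols = 8 * 4 = 32
Vertical edges: rows * (cols + 1) = 7 * 5 = 35
Total edges: 32 + 35 = 67
Edges drawn: 47
Remaining: 67 - 47 = 20

20


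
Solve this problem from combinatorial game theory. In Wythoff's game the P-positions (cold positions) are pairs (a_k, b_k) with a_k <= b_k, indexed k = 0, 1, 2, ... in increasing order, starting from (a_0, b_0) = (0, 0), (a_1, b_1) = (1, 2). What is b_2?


By Wythoff's theorem, a_k = floor(k * phi) and b_k = floor(k * phi^2) = a_k + k, where phi = (1 + sqrt(5))/2 is the golden ratio.
phi = (1 + sqrt(5))/2 = 1.618034
phi^2 = phi + 1 = 2.618034
k = 2
k * phi^2 = 2 * 2.618034 = 5.236068
b_2 = floor(k * phi^2) = 5 (check: a_2 + k = 3 + 2 = 5)

5


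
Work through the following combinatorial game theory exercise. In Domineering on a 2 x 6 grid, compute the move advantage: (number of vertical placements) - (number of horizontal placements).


Board is 2 x 6 (rows x cols).
Left (vertical) placements: (rows-1) * cols = 1 * 6 = 6
Right (horizontal) placements: rows * (cols-1) = 2 * 5 = 10
Advantage = Left - Right = 6 - 10 = -4

-4


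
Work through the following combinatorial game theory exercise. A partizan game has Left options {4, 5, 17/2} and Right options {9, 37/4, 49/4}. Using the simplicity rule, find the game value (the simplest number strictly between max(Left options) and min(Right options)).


Left options: {4, 5, 17/2}, max = 17/2
Right options: {9, 37/4, 49/4}, min = 9
All options are numbers and max(Left) < min(Right), so by the simplicity theorem the value is the simplest (earliest-born) number strictly between 17/2 and 9.
No integer lies strictly between 17/2 and 9, so the value is the dyadic rational m/2^k in the interval with the smallest k (then m odd); search k = 1, 2, ...:
Denominator 2: no odd multiple of 1/2 lies strictly between 17/2 and 9.
Denominator 4: 35/4 lies strictly between 17/2 and 9 -- found.
The simplest number in the interval is 35/4.
Game value = 35/4

35/4


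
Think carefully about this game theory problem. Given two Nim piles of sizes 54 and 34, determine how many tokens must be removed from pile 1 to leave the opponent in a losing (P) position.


Piles: 54 and 34
Current XOR: 54 XOR 34 = 20 (non-zero, so this is an N-position).
To make the XOR zero, we need to find a move that balances the piles.
For pile 1 (size 54): target = 54 XOR 20 = 34
We reduce pile 1 from 54 to 34.
Tokens removed: 54 - 34 = 20
Verification: 34 XOR 34 = 0

20


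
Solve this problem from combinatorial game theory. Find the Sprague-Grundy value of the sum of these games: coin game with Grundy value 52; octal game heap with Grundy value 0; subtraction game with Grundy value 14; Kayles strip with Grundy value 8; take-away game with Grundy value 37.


By the Sprague-Grundy theorem, the Grundy value of a sum of games is the XOR of individual Grundy values.
coin game: Grundy value = 52. Running XOR: 0 XOR 52 = 52
octal game heap: Grundy value = 0. Running XOR: 52 XOR 0 = 52
subtraction game: Grundy value = 14. Running XOR: 52 XOR 14 = 58
Kayles strip: Grundy value = 8. Running XOR: 58 XOR 8 = 50
take-away game: Grundy value = 37. Running XOR: 50 XOR 37 = 23
The combined Grundy value is 23.

23


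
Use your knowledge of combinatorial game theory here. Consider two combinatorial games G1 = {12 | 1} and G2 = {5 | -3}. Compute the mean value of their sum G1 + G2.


G1 = {12 | 1}, G2 = {5 | -3}
Each is a switch {a | b} with numbers a > b; its mean value is (a + b)/2, and mean value is additive over game sums: m(G1 + G2) = m(G1) + m(G2).
Mean of G1 = (12 + (1))/2 = 13/2 = 13/2
Mean of G2 = (5 + (-3))/2 = 2/2 = 1
Mean of G1 + G2 = 13/2 + 1 = 15/2

15/2


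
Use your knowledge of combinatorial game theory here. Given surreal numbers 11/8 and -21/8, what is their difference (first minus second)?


x = 11/8, y = -21/8
Converting to common denominator: 8
x = 11/8, y = -21/8
x - y = 11/8 - -21/8 = 4

4


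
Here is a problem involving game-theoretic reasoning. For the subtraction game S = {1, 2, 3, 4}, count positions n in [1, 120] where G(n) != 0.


Subtraction set S = {1, 2, 3, 4}, so G(n) = n mod 5.
G(n) = 0 when n is a multiple of 5.
Multiples of 5 in [1, 120]: 24
N-positions (nonzero Grundy) = 120 - 24 = 96

96


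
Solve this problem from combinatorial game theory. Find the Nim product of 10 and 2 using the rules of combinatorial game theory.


Nim multiplication is bilinear over XOR: (u XOR v) * w = (u*w) XOR (v*w).
So we split each operand into its bit components and XOR the pairwise Nim products.
10 = 2 + 8 (as XOR of powers of 2).
2 = 2 (as XOR of powers of 2).
Using the standard Nim-product table on single bits:
  2*2 = 3,   2*4 = 8,   2*8 = 12,
  4*4 = 6,   4*8 = 11,  8*8 = 13,
and  1*x = x (identity), k*l = l*k (commutative).
Pairwise Nim products:
  2 * 2 = 3
  8 * 2 = 12
XOR them: 3 XOR 12 = 15.
Result: 10 * 2 = 15 (in Nim).

15


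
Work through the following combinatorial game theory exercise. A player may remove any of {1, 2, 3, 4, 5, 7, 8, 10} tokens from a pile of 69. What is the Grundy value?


The subtraction set is S = {1, 2, 3, 4, 5, 7, 8, 10}.
G(k) = mex{ G(k - s) : s in S, s <= k }. We compute iteratively: G(0) = 0.
G(1) = mex({0}) = 1
G(2) = mex({0, 1}) = 2
G(3) = mex({0, 1, 2}) = 3
G(4) = mex({0, 1, 2, 3}) = 4
G(5) = mex({0, 1, 2, 3, 4}) = 5
G(6) = mex({1, 2, 3, 4, 5}) = 0
G(7) = mex({0, 2, 3, 4, 5}) = 1
G(8) = mex({0, 1, 3, 4, 5}) = 2
G(9) = mex({0, 1, 2, 4, 5}) = 3
G(10) = mex({0, 1, 2, 3, 5}) = 4
G(11) = mex({0, 1, 2, 3, 4}) = 5
G(12) = mex({1, 2, 3, 4, 5}) = 0
G(13) = mex({0, 2, 3, 4, 5}) = 1
G(14) = mex({0, 1, 3, 4, 5}) = 2
G(15) = mex({0, 1, 2, 4, 5}) = 3
Observe that G(6)..G(15) = 0, 1, 2, 3, 4, 5, 0, 1, 2, 3 repeats G(0)..G(9) = 0, 1, 2, 3, 4, 5, 0, 1, 2, 3.
For k >= max(S) = 10, G(k) is determined by the previous 10 values G(k-10)..G(k-1); a window of 10 consecutive values has recurred shifted by 6, so by induction G(k + 6) = G(k) for all k >= 0: the sequence is periodic from the start with period 6.
One period: G(0..5) = 0, 1, 2, 3, 4, 5.
69 mod 6 = 3, so G(69) = G(3) = 3.

3


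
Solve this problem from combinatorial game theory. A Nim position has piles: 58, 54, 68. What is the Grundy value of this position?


We need the XOR (exclusive or) of all pile sizes.
After XOR-ing pile 1 (size 58): 0 XOR 58 = 58
After XOR-ing pile 2 (size 54): 58 XOR 54 = 12
After XOR-ing pile 3 (size 68): 12 XOR 68 = 72
The Nim-value of this position is 72.

72


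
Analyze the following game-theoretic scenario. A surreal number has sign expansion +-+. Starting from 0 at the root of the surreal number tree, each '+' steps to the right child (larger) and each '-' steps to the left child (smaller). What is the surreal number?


Sign expansion: +-+
Rule: track bounds (lo, hi), initially (-inf, +inf). On '+', the current value becomes lo and we move to the simplest number in (value, hi): value + 1 if hi = +inf, otherwise the midpoint (value + hi)/2. On '-', the current value becomes hi and we move to value - 1 if lo = -inf, otherwise the midpoint (lo + value)/2.
Start at 0.
Step 1: sign = +, move right. Bounds: (0, +inf). Value = 1
Step 2: sign = -, move left. Bounds: (0, 1). Value = 1/2
Step 3: sign = +, move right. Bounds: (1/2, 1). Value = 3/4
The surreal number with sign expansion +-+ is 3/4.

3/4


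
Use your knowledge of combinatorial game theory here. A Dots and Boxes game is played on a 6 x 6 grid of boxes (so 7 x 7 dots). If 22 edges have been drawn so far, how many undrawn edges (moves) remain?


Grid: 6 x 6 boxes, i.e. 7 rows and 7 columns of dots.
Horizontal edges: (rows + 1) * cols = 7 * 6 = 42
Vertical edges: rows * (cols + 1) = 6 * 7 = 42
Total edges: 42 + 42 = 84
Edges drawn: 22
Remaining: 84 - 22 = 62

62


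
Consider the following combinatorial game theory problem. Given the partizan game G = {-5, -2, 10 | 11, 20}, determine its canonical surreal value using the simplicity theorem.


Left options: {-5, -2, 10}, max = 10
Right options: {11, 20}, min = 11
All options are numbers and max(Left) < min(Right), so by the simplicity theorem the value is the simplest (earliest-born) number strictly between 10 and 11.
No integer lies strictly between 10 and 11, so the value is the dyadic rational m/2^k in the interval with the smallest k (then m odd); search k = 1, 2, ...:
Denominator 2: 21/2 lies strictly between 10 and 11 -- found.
The simplest number in the interval is 21/2.
Game value = 21/2

21/2


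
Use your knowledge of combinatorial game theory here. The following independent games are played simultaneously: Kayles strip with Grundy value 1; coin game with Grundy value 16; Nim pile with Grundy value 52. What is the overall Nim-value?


By the Sprague-Grundy theorem, the Grundy value of a sum of games is the XOR of individual Grundy values.
Kayles strip: Grundy value = 1. Running XOR: 0 XOR 1 = 1
coin game: Grundy value = 16. Running XOR: 1 XOR 16 = 17
Nim pile: Grundy value = 52. Running XOR: 17 XOR 52 = 37
The combined Grundy value is 37.

37


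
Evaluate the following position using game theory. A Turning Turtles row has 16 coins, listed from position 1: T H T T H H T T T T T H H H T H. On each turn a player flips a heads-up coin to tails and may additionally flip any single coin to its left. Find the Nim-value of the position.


Coins: T H T T H H T T T T T H H H T H
Key fact: a single head at position k behaves exactly like a Nim heap of size k (turning it to T and optionally flipping a coin at j < k corresponds to moving the heap from k to j, or to 0), and heads combine as a disjunctive sum (two heads at the same place would cancel, matching j XOR j = 0). So the Nim-value is the XOR of the 1-indexed positions of the heads.
Face-up positions (1-indexed): [2, 5, 6, 12, 13, 14, 16]
XOR 0 with 2: 0 XOR 2 = 2
XOR 2 with 5: 2 XOR 5 = 7
XOR 7 with 6: 7 XOR 6 = 1
XOR 1 with 12: 1 XOR 12 = 13
XOR 13 with 13: 13 XOR 13 = 0
XOR 0 with 14: 0 XOR 14 = 14
XOR 14 with 16: 14 XOR 16 = 30
Nim-value = 30

30


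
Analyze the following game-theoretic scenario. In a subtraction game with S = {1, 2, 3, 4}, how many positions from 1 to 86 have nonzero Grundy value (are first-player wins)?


Subtraction set S = {1, 2, 3, 4}, so G(n) = n mod 5.
G(n) = 0 when n is a multiple of 5.
Multiples of 5 in [1, 86]: 17
N-positions (nonzero Grundy) = 86 - 17 = 69

69


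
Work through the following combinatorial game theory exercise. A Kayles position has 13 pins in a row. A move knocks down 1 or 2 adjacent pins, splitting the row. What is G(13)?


Kayles: a move removes 1 or 2 adjacent pins from a contiguous row.
Removing pins from a row of k leaves two independent rows (a, b) with a + b = k - 1 (one pin) or a + b = k - 2 (two pins); an end removal gives a = 0.
By Sprague-Grundy, G(k) = mex{ G(a) XOR G(b) } over all these splits. G(0) = 0.
G(1): splits (0,0):0^0=0 -> mex({0}) = 1
G(2): splits (0,1):0^1=1 (0,0):0^0=0 -> mex({0, 1}) = 2
G(3): splits (0,2):0^2=2 (1,1):1^1=0 (0,1):0^1=1 -> mex({0, 1, 2}) = 3
G(4): splits (0,3):0^3=3 (1,2):1^2=3 (0,2):0^2=2 (1,1):1^1=0 -> mex({0, 2, 3}) = 1
G(5): splits (0,4):0^1=1 (1,3):1^3=2 (2,2):2^2=0 (0,3):0^3=3 (1,2):1^2=3 -> mex({0, 1, 2, 3}) = 4
G(6) = mex({0, 1, 2, 4}) = 3
G(7) = mex({0, 1, 3, 4, 5}) = 2
G(8) = mex({0, 2, 3, 5, 6}) = 1
G(9) = mex({0, 1, 2, 3, 6, 7}) = 4
G(10) = mex({0, 1, 3, 4, 5, 7}) = 2
G(11) = mex({0, 1, 2, 3, 4, 5}) = 6
G(12) = mex({0, 1, 2, 3, 5, 6, 7}) = 4
G(13) = mex({0, 2, 3, 4, 6, 7}) = 1
Therefore G(13) = 1.

1


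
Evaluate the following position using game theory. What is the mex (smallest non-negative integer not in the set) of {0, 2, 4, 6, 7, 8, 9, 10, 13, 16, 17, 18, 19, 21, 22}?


Set = {0, 2, 4, 6, 7, 8, 9, 10, 13, 16, 17, 18, 19, 21, 22}
0 is in the set.
1 is NOT in the set. This is the mex.
mex = 1

1


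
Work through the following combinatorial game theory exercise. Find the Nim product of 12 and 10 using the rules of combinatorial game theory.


Nim multiplication is bilinear over XOR: (u XOR v) * w = (u*w) XOR (v*w).
So we split each operand into its bit components and XOR the pairwise Nim products.
12 = 4 + 8 (as XOR of powers of 2).
10 = 2 + 8 (as XOR of powers of 2).
Using the standard Nim-product table on single bits:
  2*2 = 3,   2*4 = 8,   2*8 = 12,
  4*4 = 6,   4*8 = 11,  8*8 = 13,
and  1*x = x (identity), k*l = l*k (commutative).
Pairwise Nim products:
  4 * 2 = 8
  4 * 8 = 11
  8 * 2 = 12
  8 * 8 = 13
XOR them: 8 XOR 11 XOR 12 XOR 13 = 2.
Result: 12 * 10 = 2 (in Nim).

2


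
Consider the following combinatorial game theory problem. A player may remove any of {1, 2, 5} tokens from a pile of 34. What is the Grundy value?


The subtraction set is S = {1, 2, 5}.
G(k) = mex{ G(k - s) : s in S, s <= k }. We compute iteratively: G(0) = 0.
G(1) = mex({0}) = 1
G(2) = mex({0, 1}) = 2
G(3) = mex({1, 2}) = 0
G(4) = mex({0, 2}) = 1
G(5) = mex({0, 1}) = 2
G(6) = mex({1, 2}) = 0
G(7) = mex({0, 2}) = 1
Observe that G(3)..G(7) = 0, 1, 2, 0, 1 repeats G(0)..G(4) = 0, 1, 2, 0, 1.
For k >= max(S) = 5, G(k) is determined by the previous 5 values G(k-5)..G(k-1); a window of 5 consecutive values has recurred shifted by 3, so by induction G(k + 3) = G(k) for all k >= 0: the sequence is periodic from the start with period 3.
One period: G(0..2) = 0, 1, 2.
34 mod 3 = 1, so G(34) = G(1) = 1.

1


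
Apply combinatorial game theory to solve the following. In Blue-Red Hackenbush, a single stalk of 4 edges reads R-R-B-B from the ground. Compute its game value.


Edges (from ground): R-R-B-B
By Berlekamp's sign-expansion rule, a Blue-Red Hackenbush stalk has the value of the surreal number whose sign sequence is the edge sequence with B -> + and R -> -.
Sign sequence: --++
Trace the sign expansion in the surreal number tree, starting from 0:
Edge 1: R (sign -) -> bounds (-inf, 0), value = -1
Edge 2: R (sign -) -> bounds (-inf, -1), value = -2
Edge 3: B (sign +) -> bounds (-2, -1), value = -3/2
Edge 4: B (sign +) -> bounds (-3/2, -1), value = -5/4
Game value = -5/4

-5/4


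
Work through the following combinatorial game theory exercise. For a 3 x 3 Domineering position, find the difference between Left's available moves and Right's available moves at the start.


Board is 3 x 3 (rows x cols).
Left (vertical) placements: (rows-1) * cols = 2 * 3 = 6
Right (horizontal) placements: rows * (cols-1) = 3 * 2 = 6
Advantage = Left - Right = 6 - 6 = 0

0


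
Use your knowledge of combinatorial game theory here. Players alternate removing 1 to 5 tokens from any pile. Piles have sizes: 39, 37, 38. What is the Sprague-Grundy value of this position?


Subtraction set: {1, 2, 3, 4, 5}
For this subtraction set, G(n) = n mod 6 (period = max + 1 = 6).
Pile 1 (size 39): G(39) = 39 mod 6 = 3
Pile 2 (size 37): G(37) = 37 mod 6 = 1
Pile 3 (size 38): G(38) = 38 mod 6 = 2
Total Grundy value = XOR of all: 3 XOR 1 XOR 2 = 0

0


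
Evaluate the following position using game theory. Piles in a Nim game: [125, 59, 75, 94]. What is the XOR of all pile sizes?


We need the XOR (exclusive or) of all pile sizes.
After XOR-ing pile 1 (size 125): 0 XOR 125 = 125
After XOR-ing pile 2 (size 59): 125 XOR 59 = 70
After XOR-ing pile 3 (size 75): 70 XOR 75 = 13
After XOR-ing pile 4 (size 94): 13 XOR 94 = 83
The Nim-value of this position is 83.

83


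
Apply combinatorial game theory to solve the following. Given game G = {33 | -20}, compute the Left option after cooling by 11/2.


Original game: {33 | -20} (a switch {a | b} with a > b).
Cooling by t (for t below the temperature (a - b)/2 = 53/2) taxes each move by t: {a | b} cooled by t is {a - t | b + t}.
Cooling amount: t = 11/2
Cooled Left option: 33 - 11/2 = 55/2
Cooled Right option: -20 + 11/2 = -29/2
Cooled game: {55/2 | -29/2}
Left option = 55/2

55/2


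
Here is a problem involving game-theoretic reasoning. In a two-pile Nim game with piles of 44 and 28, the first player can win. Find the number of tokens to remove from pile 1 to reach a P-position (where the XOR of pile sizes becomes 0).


Piles: 44 and 28
Current XOR: 44 XOR 28 = 48 (non-zero, so this is an N-position).
To make the XOR zero, we need to find a move that balances the piles.
For pile 1 (size 44): target = 44 XOR 48 = 28
We reduce pile 1 from 44 to 28.
Tokens removed: 44 - 28 = 16
Verification: 28 XOR 28 = 0

16


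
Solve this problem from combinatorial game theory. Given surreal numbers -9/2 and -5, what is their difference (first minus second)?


x = -9/2, y = -5
Converting to common denominator: 2
x = -9/2, y = -10/2
x - y = -9/2 - -5 = 1/2

1/2


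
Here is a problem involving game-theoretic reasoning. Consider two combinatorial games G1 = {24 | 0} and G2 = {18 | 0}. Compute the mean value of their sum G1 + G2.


G1 = {24 | 0}, G2 = {18 | 0}
Each is a switch {a | b} with numbers a > b; its mean value is (a + b)/2, and mean value is additive over game sums: m(G1 + G2) = m(G1) + m(G2).
Mean of G1 = (24 + (0))/2 = 24/2 = 12
Mean of G2 = (18 + (0))/2 = 18/2 = 9
Mean of G1 + G2 = 12 + 9 = 21

21


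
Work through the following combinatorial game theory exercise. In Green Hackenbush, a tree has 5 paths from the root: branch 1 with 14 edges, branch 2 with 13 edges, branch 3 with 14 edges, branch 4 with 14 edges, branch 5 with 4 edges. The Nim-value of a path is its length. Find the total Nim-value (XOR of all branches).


The tree has 5 branches from the ground vertex.
In Green Hackenbush, the Nim-value of a simple path of length k is k.
Branch 1: length 14, Nim-value = 14
Branch 2: length 13, Nim-value = 13
Branch 3: length 14, Nim-value = 14
Branch 4: length 14, Nim-value = 14
Branch 5: length 4, Nim-value = 4
Total Nim-value = XOR of all branch values:
0 XOR 14 = 14
14 XOR 13 = 3
3 XOR 14 = 13
13 XOR 14 = 3
3 XOR 4 = 7
Nim-value of the tree = 7

7


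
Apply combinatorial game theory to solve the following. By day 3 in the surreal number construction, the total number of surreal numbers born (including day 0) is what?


Day 0: {|} = 0 is born. Count = 1.
Day n: the number of surreal numbers born by day n is 2^(n+1) - 1.
By day 0: 2^1 - 1 = 1
By day 1: 2^2 - 1 = 3
By day 2: 2^3 - 1 = 7
By day 3: 2^4 - 1 = 15
By day 3: 15 surreal numbers.

15


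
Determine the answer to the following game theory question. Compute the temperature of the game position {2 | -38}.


The game is {2 | -38}, a switch {a | b} with numbers a > b.
Cooling {a | b} by t gives {a - t | b + t}, which stops being hot when a - t = b + t, i.e. at t = (a - b)/2. So the temperature of a switch is (a - b)/2.
Temperature = (Left option - Right option) / 2
= (2 - (-38)) / 2
= 40 / 2
= 20

20


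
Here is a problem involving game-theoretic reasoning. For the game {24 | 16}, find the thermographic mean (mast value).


Game = {24 | 16}, a switch {a | b} with numbers a > b.
Its thermograph has left wall a - t and right wall b + t, which meet at t = (a - b)/2, where both equal (a + b)/2. So the mast (mean value) is at (a + b)/2.
Mean = (24 + (16))/2 = 40/2 = 20

20


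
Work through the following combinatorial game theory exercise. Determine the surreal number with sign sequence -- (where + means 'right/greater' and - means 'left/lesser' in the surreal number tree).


Sign expansion: --
Rule: track bounds (lo, hi), initially (-inf, +inf). On '+', the current value becomes lo and we move to the simplest number in (value, hi): value + 1 if hi = +inf, otherwise the midpoint (value + hi)/2. On '-', the current value becomes hi and we move to value - 1 if lo = -inf, otherwise the midpoint (lo + value)/2.
Start at 0.
Step 1: sign = -, move left. Bounds: (-inf, 0). Value = -1
Step 2: sign = -, move left. Bounds: (-inf, -1). Value = -2
The surreal number with sign expansion -- is -2.

-2


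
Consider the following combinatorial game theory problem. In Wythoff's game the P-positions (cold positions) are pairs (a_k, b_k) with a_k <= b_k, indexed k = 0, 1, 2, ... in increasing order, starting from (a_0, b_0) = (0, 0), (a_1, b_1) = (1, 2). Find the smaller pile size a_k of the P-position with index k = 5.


By Wythoff's theorem, a_k = floor(k * phi) and b_k = floor(k * phi^2) = a_k + k, where phi = (1 + sqrt(5))/2 is the golden ratio.
phi = (1 + sqrt(5))/2 = 1.618034
k = 5
k * phi = 5 * 1.618034 = 8.090170
a_5 = floor(k * phi) = 8

8


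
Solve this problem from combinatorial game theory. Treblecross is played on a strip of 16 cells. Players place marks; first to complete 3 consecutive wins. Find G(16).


Treblecross: place X on empty cells; 3-in-a-row wins.
Playing within two cells of an existing X lets the opponent win at once, so sensible play treats the cells i-2..i+2 around each X as dead. The player left with no safe cell loses, so this is a normal-play take-away game on strips of safe cells.
Placing X at cell i (0-indexed) of a strip of k safe cells leaves independent strips of sizes max(0, i-2) and max(0, k-i-3). Hence G(k) = mex{ G(max(0,i-2)) XOR G(max(0,k-i-3)) : 0 <= i < k }, with G(0) = 0.
G(1): splits (0,0):0^0=0 -> mex({0}) = 1
G(2): splits (0,0):0^0=0 -> mex({0}) = 1
G(3): splits (0,0):0^0=0 -> mex({0}) = 1
G(4): splits (0,1):0^1=1 (0,0):0^0=0 -> mex({0, 1}) = 2
G(5): splits (0,2):0^1=1 (0,1):0^1=1 (0,0):0^0=0 -> mex({0, 1}) = 2
G(6) = mex({1}) = 0
G(7) = mex({0, 1, 2}) = 3
G(8) = mex({0, 1, 2}) = 3
G(9) = mex({0, 2}) = 1
G(10) = mex({0, 2, 3}) = 1
G(11) = mex({0, 3}) = 1
G(12) = mex({1, 3}) = 0
G(13) = mex({0, 1, 2, 3}) = 4
G(14) = mex({0, 1, 2}) = 3
G(15) = mex({0, 1, 2}) = 3
G(16) = mex({0, 1, 2, 4}) = 3
Therefore G(16) = 3.

3


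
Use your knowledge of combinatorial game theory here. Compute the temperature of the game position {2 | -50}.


The game is {2 | -50}, a switch {a | b} with numbers a > b.
Cooling {a | b} by t gives {a - t | b + t}, which stops being hot when a - t = b + t, i.e. at t = (a - b)/2. So the temperature of a switch is (a - b)/2.
Temperature = (Left option - Right option) / 2
= (2 - (-50)) / 2
= 52 / 2
= 26

26


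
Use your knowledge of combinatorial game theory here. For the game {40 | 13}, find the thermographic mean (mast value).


Game = {40 | 13}, a switch {a | b} with numbers a > b.
Its thermograph has left wall a - t and right wall b + t, which meet at t = (a - b)/2, where both equal (a + b)/2. So the mast (mean value) is at (a + b)/2.
Mean = (40 + (13))/2 = 53/2 = 53/2

53/2


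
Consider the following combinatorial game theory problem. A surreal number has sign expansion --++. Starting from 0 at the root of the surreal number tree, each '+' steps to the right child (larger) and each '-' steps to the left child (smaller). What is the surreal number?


Sign expansion: --++
Rule: track bounds (lo, hi), initially (-inf, +inf). On '+', the current value becomes lo and we move to the simplest number in (value, hi): value + 1 if hi = +inf, otherwise the midpoint (value + hi)/2. On '-', the current value becomes hi and we move to value - 1 if lo = -inf, otherwise the midpoint (lo + value)/2.
Start at 0.
Step 1: sign = -, move left. Bounds: (-inf, 0). Value = -1
Step 2: sign = -, move left. Bounds: (-inf, -1). Value = -2
Step 3: sign = +, move right. Bounds: (-2, -1). Value = -3/2
Step 4: sign = +, move right. Bounds: (-3/2, -1). Value = -5/4
The surreal number with sign expansion --++ is -5/4.

-5/4


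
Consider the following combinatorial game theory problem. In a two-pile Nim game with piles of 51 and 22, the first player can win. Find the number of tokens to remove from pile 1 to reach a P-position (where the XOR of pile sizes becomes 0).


Piles: 51 and 22
Current XOR: 51 XOR 22 = 37 (non-zero, so this is an N-position).
To make the XOR zero, we need to find a move that balances the piles.
For pile 1 (size 51): target = 51 XOR 37 = 22
We reduce pile 1 from 51 to 22.
Tokens removed: 51 - 22 = 29
Verification: 22 XOR 22 = 0

29


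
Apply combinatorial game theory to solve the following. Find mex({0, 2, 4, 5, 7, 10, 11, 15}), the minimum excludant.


Set = {0, 2, 4, 5, 7, 10, 11, 15}
0 is in the set.
1 is NOT in the set. This is the mex.
mex = 1

1


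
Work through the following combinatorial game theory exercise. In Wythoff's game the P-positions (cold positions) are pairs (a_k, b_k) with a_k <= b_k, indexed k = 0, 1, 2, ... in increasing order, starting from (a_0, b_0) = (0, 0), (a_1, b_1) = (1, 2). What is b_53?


By Wythoff's theorem, a_k = floor(k * phi) and b_k = floor(k * phi^2) = a_k + k, where phi = (1 + sqrt(5))/2 is the golden ratio.
phi = (1 + sqrt(5))/2 = 1.618034
phi^2 = phi + 1 = 2.618034
k = 53
k * phi^2 = 53 * 2.618034 = 138.755801
b_53 = floor(k * phi^2) = 138 (check: a_53 + k = 85 + 53 = 138)

138


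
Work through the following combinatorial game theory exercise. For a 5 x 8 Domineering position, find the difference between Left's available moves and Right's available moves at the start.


Board is 5 x 8 (rows x cols).
Left (vertical) placements: (rows-1) * cols = 4 * 8 = 32
Right (horizontal) placements: rows * (cols-1) = 5 * 7 = 35
Advantage = Left - Right = 32 - 35 = -3

-3


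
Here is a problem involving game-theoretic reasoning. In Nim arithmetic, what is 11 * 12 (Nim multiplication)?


Nim multiplication is bilinear over XOR: (u XOR v) * w = (u*w) XOR (v*w).
So we split each operand into its bit components and XOR the pairwise Nim products.
11 = 1 + 2 + 8 (as XOR of powers of 2).
12 = 4 + 8 (as XOR of powers of 2).
Using the standard Nim-product table on single bits:
  2*2 = 3,   2*4 = 8,   2*8 = 12,
  4*4 = 6,   4*8 = 11,  8*8 = 13,
and  1*x = x (identity), k*l = l*k (commutative).
Pairwise Nim products:
  1 * 4 = 4
  1 * 8 = 8
  2 * 4 = 8
  2 * 8 = 12
  8 * 4 = 11
  8 * 8 = 13
XOR them: 4 XOR 8 XOR 8 XOR 12 XOR 11 XOR 13 = 14.
Result: 11 * 12 = 14 (in Nim).

14


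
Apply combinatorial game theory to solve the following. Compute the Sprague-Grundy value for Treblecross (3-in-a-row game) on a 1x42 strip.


Treblecross: place X on empty cells; 3-in-a-row wins.
Playing within two cells of an existing X lets the opponent win at once, so sensible play treats the cells i-2..i+2 around each X as dead. The player left with no safe cell loses, so this is a normal-play take-away game on strips of safe cells.
Placing X at cell i (0-indexed) of a strip of k safe cells leaves independent strips of sizes max(0, i-2) and max(0, k-i-3). Hence G(k) = mex{ G(max(0,i-2)) XOR G(max(0,k-i-3)) : 0 <= i < k }, with G(0) = 0.
G(1): splits (0,0):0^0=0 -> mex({0}) = 1
G(2): splits (0,0):0^0=0 -> mex({0}) = 1
G(3): splits (0,0):0^0=0 -> mex({0}) = 1
G(4): splits (0,1):0^1=1 (0,0):0^0=0 -> mex({0, 1}) = 2
G(5): splits (0,2):0^1=1 (0,1):0^1=1 (0,0):0^0=0 -> mex({0, 1}) = 2
G(6) = mex({1}) = 0
G(7) = mex({0, 1, 2}) = 3
G(8) = mex({0, 1, 2}) = 3
G(9) = mex({0, 2}) = 1
G(10) = mex({0, 2, 3}) = 1
G(11) = mex({0, 3}) = 1
G(12) = mex({1, 3}) = 0
G(13) = mex({0, 1, 2, 3}) = 4
G(14) = mex({0, 1, 2}) = 3
G(15) = mex({0, 1, 2}) = 3
G(16) = mex({0, 1, 2, 4}) = 3
G(17) = mex({0, 1, 3, 4}) = 2
G(18) = mex({0, 1, 3, 4}) = 2
G(19) = mex({0, 1, 3, 5}) = 2
G(20) = mex({0, 1, 2, 3, 5}) = 4
G(21) = mex({0, 1, 2, 3, 5}) = 4
G(22) = mex({1, 2, 6}) = 0
G(23) = mex({0, 1, 2, 3, 4, 6}) = 5
G(24) = mex({0, 1, 2, 3, 4}) = 5
G(25) = mex({0, 1, 3, 4, 7}) = 2
G(26) = mex({0, 1, 3, 4, 5, 7}) = 2
G(27) = mex({0, 1, 3, 5}) = 2
G(28) = mex({0, 1, 2, 5}) = 3
G(29) = mex({0, 1, 2, 4, 5, 6}) = 3
G(30) = mex({1, 2, 4, 6}) = 0
G(31) = mex({0, 1, 2, 3, 4, 6}) = 5
G(32) = mex({1, 2, 3, 4, 7}) = 0
G(33) = mex({0, 3, 7}) = 1
G(34) = mex({0, 2, 3, 5, 7}) = 1
G(35) = mex({0, 2, 3, 5, 6}) = 1
G(36) = mex({0, 1, 2, 5, 6}) = 3
G(37) = mex({0, 1, 2, 4, 5, 6}) = 3
G(38) = mex({0, 1, 2, 4}) = 3
G(39) = mex({0, 1, 2, 3, 4, 7}) = 5
G(40) = mex({0, 1, 2, 3, 4, 5, 7}) = 6
G(41) = mex({0, 1, 2, 3, 5, 7}) = 4
G(42) = mex({0, 1, 2, 3, 5, 6, 7}) = 4
Therefore G(42) = 4.

4


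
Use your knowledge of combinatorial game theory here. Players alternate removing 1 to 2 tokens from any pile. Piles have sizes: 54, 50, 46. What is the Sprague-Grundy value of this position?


Subtraction set: {1, 2}
For this subtraction set, G(n) = n mod 3 (period = max + 1 = 3).
Pile 1 (size 54): G(54) = 54 mod 3 = 0
Pile 2 (size 50): G(50) = 50 mod 3 = 2
Pile 3 (size 46): G(46) = 46 mod 3 = 1
Total Grundy value = XOR of all: 0 XOR 2 XOR 1 = 3

3


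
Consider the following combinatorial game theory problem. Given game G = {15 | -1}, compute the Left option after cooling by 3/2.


Original game: {15 | -1} (a switch {a | b} with a > b).
Cooling by t (for t below the temperature (a - b)/2 = 8) taxes each move by t: {a | b} cooled by t is {a - t | b + t}.
Cooling amount: t = 3/2
Cooled Left option: 15 - 3/2 = 27/2
Cooled Right option: -1 + 3/2 = 1/2
Cooled game: {27/2 | 1/2}
Left option = 27/2

27/2


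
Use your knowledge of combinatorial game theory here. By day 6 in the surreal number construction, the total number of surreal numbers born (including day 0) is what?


Day 0: {|} = 0 is born. Count = 1.
Day n: the number of surreal numbers born by day n is 2^(n+1) - 1.
By day 0: 2^1 - 1 = 1
By day 1: 2^2 - 1 = 3
By day 2: 2^3 - 1 = 7
By day 3: 2^4 - 1 = 15
By day 4: 2^5 - 1 = 31
By day 5: 2^6 - 1 = 63
By day 6: 2^7 - 1 = 127
By day 6: 127 surreal numbers.

127


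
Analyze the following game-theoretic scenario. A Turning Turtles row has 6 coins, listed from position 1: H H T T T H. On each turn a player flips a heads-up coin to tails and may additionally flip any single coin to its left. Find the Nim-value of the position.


Coins: H H T T T H
Key fact: a single head at position k behaves exactly like a Nim heap of size k (turning it to T and optionally flipping a coin at j < k corresponds to moving the heap from k to j, or to 0), and heads combine as a disjunctive sum (two heads at the same place would cancel, matching j XOR j = 0). So the Nim-value is the XOR of the 1-indexed positions of the heads.
Face-up positions (1-indexed): [1, 2, 6]
XOR 0 with 1: 0 XOR 1 = 1
XOR 1 with 2: 1 XOR 2 = 3
XOR 3 with 6: 3 XOR 6 = 5
Nim-value = 5

5


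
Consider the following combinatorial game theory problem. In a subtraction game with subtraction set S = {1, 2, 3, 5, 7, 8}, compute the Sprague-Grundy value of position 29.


The subtraction set is S = {1, 2, 3, 5, 7, 8}.
G(k) = mex{ G(k - s) : s in S, s <= k }. We compute iteratively: G(0) = 0.
G(1) = mex({0}) = 1
G(2) = mex({0, 1}) = 2
G(3) = mex({0, 1, 2}) = 3
G(4) = mex({1, 2, 3}) = 0
G(5) = mex({0, 2, 3}) = 1
G(6) = mex({0, 1, 3}) = 2
G(7) = mex({0, 1, 2}) = 3
G(8) = mex({0, 1, 2, 3}) = 4
G(9) = mex({0, 1, 2, 3, 4}) = 5
G(10) = mex({1, 2, 3, 4, 5}) = 0
G(11) = mex({0, 2, 3, 4, 5}) = 1
G(12) = mex({0, 1, 3, 5}) = 2
G(13) = mex({0, 1, 2, 4}) = 3
G(14) = mex({1, 2, 3, 5}) = 0
G(15) = mex({0, 2, 3, 4}) = 1
G(16) = mex({0, 1, 3, 4, 5}) = 2
G(17) = mex({0, 1, 2, 5}) = 3
Observe that G(10)..G(17) = 0, 1, 2, 3, 0, 1, 2, 3 repeats G(0)..G(7) = 0, 1, 2, 3, 0, 1, 2, 3.
For k >= max(S) = 8, G(k) is determined by the previous 8 values G(k-8)..G(k-1); a window of 8 consecutive values has recurred shifted by 10, so by induction G(k + 10) = G(k) for all k >= 0: the sequence is periodic from the start with period 10.
One period: G(0..9) = 0, 1, 2, 3, 0, 1, 2, 3, 4, 5.
29 mod 10 = 9, so G(29) = G(9) = 5.

5


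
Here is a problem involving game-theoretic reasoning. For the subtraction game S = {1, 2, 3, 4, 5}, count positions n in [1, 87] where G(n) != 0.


Subtraction set S = {1, 2, 3, 4, 5}, so G(n) = n mod 6.
G(n) = 0 when n is a multiple of 6.
Multiples of 6 in [1, 87]: 14
N-positions (nonzero Grundy) = 87 - 14 = 73

73


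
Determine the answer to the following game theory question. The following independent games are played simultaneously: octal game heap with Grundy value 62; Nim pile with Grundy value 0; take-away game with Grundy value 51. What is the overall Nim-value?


By the Sprague-Grundy theorem, the Grundy value of a sum of games is the XOR of individual Grundy values.
octal game heap: Grundy value = 62. Running XOR: 0 XOR 62 = 62
Nim pile: Grundy value = 0. Running XOR: 62 XOR 0 = 62
take-away game: Grundy value = 51. Running XOR: 62 XOR 51 = 13
The combined Grundy value is 13.

13


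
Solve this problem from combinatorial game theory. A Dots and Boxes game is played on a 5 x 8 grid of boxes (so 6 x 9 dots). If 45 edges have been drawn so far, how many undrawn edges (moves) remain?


Grid: 5 x 8 boxes, i.e. 6 rows and 9 columns of dots.
Horizontal edges: (rows + 1) * cols = 6 * 8 = 48
Vertical edges: rows * (cols + 1) = 5 * 9 = 45
Total edges: 48 + 45 = 93
Edges drawn: 45
Remaining: 93 - 45 = 48

48


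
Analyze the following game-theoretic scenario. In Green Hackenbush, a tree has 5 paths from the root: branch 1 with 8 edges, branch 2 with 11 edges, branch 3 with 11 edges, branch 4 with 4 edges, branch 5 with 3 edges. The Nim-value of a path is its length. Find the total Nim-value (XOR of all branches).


The tree has 5 branches from the ground vertex.
In Green Hackenbush, the Nim-value of a simple path of length k is k.
Branch 1: length 8, Nim-value = 8
Branch 2: length 11, Nim-value = 11
Branch 3: length 11, Nim-value = 11
Branch 4: length 4, Nim-value = 4
Branch 5: length 3, Nim-value = 3
Total Nim-value = XOR of all branch values:
0 XOR 8 = 8
8 XOR 11 = 3
3 XOR 11 = 8
8 XOR 4 = 12
12 XOR 3 = 15
Nim-value of the tree = 15

15


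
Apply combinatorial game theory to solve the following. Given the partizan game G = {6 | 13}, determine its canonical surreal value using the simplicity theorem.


Left options: {6}, max = 6
Right options: {13}, min = 13
All options are numbers and max(Left) < min(Right), so by the simplicity theorem the value is the simplest (earliest-born) number strictly between 6 and 13.
Integers 7 through 12 all lie strictly between 6 and 13.
Among integers, the simplest (lowest birthday = smallest |n|; 0 is born on day 0, +-n on day n) is 7.
No non-integer in the interval can be simpler: if x is a non-integer in the interval, then floor(x) or ceil(x) also lies in the interval (the interval contains an integer), and both are proper prefixes of x's sign expansion, i.e. born earlier. So the game value is 7.
Game value = 7

7


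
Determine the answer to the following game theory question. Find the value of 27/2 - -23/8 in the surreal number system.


x = 27/2, y = -23/8
Converting to common denominator: 8
x = 108/8, y = -23/8
x - y = 27/2 - -23/8 = 131/8

131/8


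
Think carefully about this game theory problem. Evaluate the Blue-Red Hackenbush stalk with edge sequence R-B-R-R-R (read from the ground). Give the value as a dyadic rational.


Edges (from ground): R-B-R-R-R
By Berlekamp's sign-expansion rule, a Blue-Red Hackenbush stalk has the value of the surreal number whose sign sequence is the edge sequence with B -> + and R -> -.
Sign sequence: -+---
Trace the sign expansion in the surreal number tree, starting from 0:
Edge 1: R (sign -) -> bounds (-inf, 0), value = -1
Edge 2: B (sign +) -> bounds (-1, 0), value = -1/2
Edge 3: R (sign -) -> bounds (-1, -1/2), value = -3/4
Edge 4: R (sign -) -> bounds (-1, -3/4), value = -7/8
Edge 5: R (sign -) -> bounds (-1, -7/8), value = -15/16
Game value = -15/16

-15/16


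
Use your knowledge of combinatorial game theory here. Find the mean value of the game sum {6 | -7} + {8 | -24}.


G1 = {6 | -7}, G2 = {8 | -24}
Each is a switch {a | b} with numbers a > b; its mean value is (a + b)/2, and mean value is additive over game sums: m(G1 + G2) = m(G1) + m(G2).
Mean of G1 = (6 + (-7))/2 = -1/2 = -1/2
Mean of G2 = (8 + (-24))/2 = -16/2 = -8
Mean of G1 + G2 = -1/2 + -8 = -17/2

-17/2


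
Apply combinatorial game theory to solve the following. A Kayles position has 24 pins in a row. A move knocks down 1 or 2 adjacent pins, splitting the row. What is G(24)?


Kayles: a move removes 1 or 2 adjacent pins from a contiguous row.
Removing pins from a row of k leaves two independent rows (a, b) with a + b = k - 1 (one pin) or a + b = k - 2 (two pins); an end removal gives a = 0.
By Sprague-Grundy, G(k) = mex{ G(a) XOR G(b) } over all these splits. G(0) = 0.
G(1): splits (0,0):0^0=0 -> mex({0}) = 1
G(2): splits (0,1):0^1=1 (0,0):0^0=0 -> mex({0, 1}) = 2
G(3): splits (0,2):0^2=2 (1,1):1^1=0 (0,1):0^1=1 -> mex({0, 1, 2}) = 3
G(4): splits (0,3):0^3=3 (1,2):1^2=3 (0,2):0^2=2 (1,1):1^1=0 -> mex({0, 2, 3}) = 1
G(5): splits (0,4):0^1=1 (1,3):1^3=2 (2,2):2^2=0 (0,3):0^3=3 (1,2):1^2=3 -> mex({0, 1, 2, 3}) = 4
G(6) = mex({0, 1, 2, 4}) = 3
G(7) = mex({0, 1, 3, 4, 5}) = 2
G(8) = mex({0, 2, 3, 5, 6}) = 1
G(9) = mex({0, 1, 2, 3, 6, 7}) = 4
G(10) = mex({0, 1, 3, 4, 5, 7}) = 2
G(11) = mex({0, 1, 2, 3, 4, 5}) = 6
G(12) = mex({0, 1, 2, 3, 5, 6, 7}) = 4
G(13) = mex({0, 2, 3, 4, 6, 7}) = 1
G(14) = mex({0, 1, 4, 5, 6, 7}) = 2
G(15) = mex({0, 1, 2, 3, 4, 5, 6}) = 7
G(16) = mex({0, 2, 3, 5, 6, 7}) = 1
G(17) = mex({0, 1, 2, 3, 5, 6, 7}) = 4
G(18) = mex({0, 1, 2, 4, 5, 6}) = 3
G(19) = mex({0, 1, 3, 4, 5, 7}) = 2
G(20) = mex({0, 2, 3, 4, 5, 6, 7}) = 1
G(21) = mex({0, 1, 2, 3, 5, 6, 7}) = 4
G(22) = mex({0, 1, 2, 3, 4, 5, 7}) = 6
G(23) = mex({0, 1, 2, 3, 4, 5, 6}) = 7
G(24) = mex({0, 1, 2, 3, 5, 6, 7}) = 4
Therefore G(24) = 4.

4


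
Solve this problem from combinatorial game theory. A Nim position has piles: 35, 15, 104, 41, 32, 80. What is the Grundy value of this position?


We need the XOR (exclusive or) of all pile sizes.
After XOR-ing pile 1 (size 35): 0 XOR 35 = 35
After XOR-ing pile 2 (size 15): 35 XOR 15 = 44
After XOR-ing pile 3 (size 104): 44 XOR 104 = 68
After XOR-ing pile 4 (size 41): 68 XOR 41 = 109
After XOR-ing pile 5 (size 32): 109 XOR 32 = 77
After XOR-ing pile 6 (size 80): 77 XOR 80 = 29
The Nim-value of this position is 29.

29


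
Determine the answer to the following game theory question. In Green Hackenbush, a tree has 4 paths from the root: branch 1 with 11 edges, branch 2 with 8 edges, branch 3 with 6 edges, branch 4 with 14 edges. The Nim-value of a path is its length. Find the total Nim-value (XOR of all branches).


The tree has 4 branches from the ground vertex.
In Green Hackenbush, the Nim-value of a simple path of length k is k.
Branch 1: length 11, Nim-value = 11
Branch 2: length 8, Nim-value = 8
Branch 3: length 6, Nim-value = 6
Branch 4: length 14, Nim-value = 14
Total Nim-value = XOR of all branch values:
0 XOR 11 = 11
11 XOR 8 = 3
3 XOR 6 = 5
5 XOR 14 = 11
Nim-value of the tree = 11

11
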